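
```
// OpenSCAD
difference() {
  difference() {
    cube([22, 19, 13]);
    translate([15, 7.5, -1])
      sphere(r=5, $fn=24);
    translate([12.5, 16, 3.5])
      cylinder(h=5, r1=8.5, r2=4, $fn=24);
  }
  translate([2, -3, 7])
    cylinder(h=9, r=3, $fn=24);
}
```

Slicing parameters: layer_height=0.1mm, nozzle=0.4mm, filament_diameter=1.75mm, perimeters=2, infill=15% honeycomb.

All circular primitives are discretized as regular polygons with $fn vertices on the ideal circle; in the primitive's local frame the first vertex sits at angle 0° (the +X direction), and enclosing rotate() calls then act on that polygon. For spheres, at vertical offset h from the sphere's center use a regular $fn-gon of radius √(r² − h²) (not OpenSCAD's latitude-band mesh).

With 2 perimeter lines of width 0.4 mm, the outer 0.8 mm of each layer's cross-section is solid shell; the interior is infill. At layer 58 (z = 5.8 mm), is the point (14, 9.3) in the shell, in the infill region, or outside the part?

At z = 5.8 mm: the cube is present — its section is the full 22×19 rectangle; the sphere at (15, 7.5) does not reach this height (|z−center|=6.800 > r=5); the cone at (12.5, 16) contributes a regular 24-gon of circumradius 6.430 (interpolated between r1=8.5 and r2=4 at t=0.460); Subtracting the remaining from the first: starting from the 22×19 cube, the cone at (12.5, 16) partially overlaps it — only the 101.10 mm² overlap (of its 128.41 mm²) is removed, clipping the outline — 1 connected region; the cylinder at (2, -3) is absent (z outside [7, 16]); Taking the first minus the rest: none of the subtracted shapes is present at this height, so that combined region is unchanged — 1 connected region. Overall, the cross-section is a single solid region. The nearest boundary edge runs (12.50, 9.57)→(14.16, 9.79); distance from the point to it = 0.46 mm. The point is inside the cross-section, 0.46 mm from the nearest boundary — within the 0.8 mm shell band (2 × 0.4).

shell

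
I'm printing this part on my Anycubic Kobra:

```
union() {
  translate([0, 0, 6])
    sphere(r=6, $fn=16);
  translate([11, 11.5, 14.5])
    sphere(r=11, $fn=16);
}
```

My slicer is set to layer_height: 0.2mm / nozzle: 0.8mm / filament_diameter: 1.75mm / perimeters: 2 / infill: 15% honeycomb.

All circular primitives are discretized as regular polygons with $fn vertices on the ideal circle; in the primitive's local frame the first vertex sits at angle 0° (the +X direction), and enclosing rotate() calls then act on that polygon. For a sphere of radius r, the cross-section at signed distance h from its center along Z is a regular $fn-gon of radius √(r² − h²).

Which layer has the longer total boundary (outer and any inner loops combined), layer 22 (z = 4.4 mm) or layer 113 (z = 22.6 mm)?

layer 22 (z = 4.4 mm)

Layer 22 (z = 4.4): the sphere: section is a regular 16-gon, circumradius = √(r²−h²) = √(6²−1.6²) = 5.783 (perimeter = 2·16·5.783·sin(180°/16) = 36.10 mm); the r=11 sphere at (11, 11.5) slices to a regular 16-gon of circumradius 4.358 (√(r²−h²) with h=10.1 from center) (perimeter = 2·16·4.358·sin(180°/16) = 27.20 mm); Combining (union): the 2 present regions are separate (no shared area or edge), so areas and boundary lengths simply add and each stays a separate island — boundary = 63.31 mm. So its perimeter = 63.31 mm. Layer 113 (z = 22.6): the sphere is absent (|z−center|=16.600 > r=6); the r=11 sphere at (11, 11.5) slices to a regular 16-gon of circumradius 7.442 (√(r²−h²) with h=8.1 from center) (perimeter = 2·16·7.442·sin(180°/16) = 46.46 mm); Combining (union): only the r=11 sphere at (11, 11.5) is present, so the union is just that shape — boundary = 46.46 mm. So its perimeter = 46.46 mm. Layer 22 is larger (63.31 vs 46.46 mm).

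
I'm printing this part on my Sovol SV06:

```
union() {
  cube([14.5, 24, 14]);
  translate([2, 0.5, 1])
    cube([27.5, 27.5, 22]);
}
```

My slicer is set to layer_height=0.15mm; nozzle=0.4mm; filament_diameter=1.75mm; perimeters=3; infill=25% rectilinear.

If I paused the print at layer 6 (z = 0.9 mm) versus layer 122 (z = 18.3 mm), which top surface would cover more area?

Layer 6 (z = 0.9): the cube (footprint 14.5×24) is included at this height (area 348.00 mm²); the cube at (2, 0.5) is absent (z outside [1, 23]); Combining (union): only the 14.5×24 cube is present, so the union is just that shape — area = 348.00 mm². So its area = 348.00 mm². Layer 122 (z = 18.3): the cube does not reach this height (z outside [0, 14]); the 27.5×27.5 cube at (2, 0.5) contributes its full rectangle (area 756.25 mm²); Merging all regions: only the 27.5×27.5 cube at (2, 0.5) is present, so the union is just that shape — area = 756.25 mm². So its area = 756.25 mm². Layer 122 is larger (756.25 vs 348.00 mm²).

layer 122 (z = 18.3 mm)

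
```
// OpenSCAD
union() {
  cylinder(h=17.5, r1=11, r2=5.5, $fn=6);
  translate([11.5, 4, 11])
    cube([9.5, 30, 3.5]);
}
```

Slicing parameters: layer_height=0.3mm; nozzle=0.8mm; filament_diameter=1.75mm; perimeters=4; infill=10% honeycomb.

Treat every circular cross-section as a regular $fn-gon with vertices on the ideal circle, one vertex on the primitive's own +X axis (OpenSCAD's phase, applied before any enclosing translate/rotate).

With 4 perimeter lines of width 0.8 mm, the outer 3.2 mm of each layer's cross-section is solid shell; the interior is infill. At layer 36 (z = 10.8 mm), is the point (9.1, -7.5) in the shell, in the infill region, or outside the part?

outside

At z = 10.8 mm: the cone: at t=0.617 of its height the radius interpolates to r₁+(r₂−r₁)t = 7.606, giving a regular 6-gon of that circumradius; the cube at (11.5, 4) is absent (z outside [11, 14.5]); Merging all regions: only the cone is present, so the union is just that shape — 1 connected region. Overall, the cross-section is a single solid region. The nearest boundary edge runs (3.80, -6.59)→(7.61, 0.00); distance from the point to it = 5.04 mm. The point is not inside any of the regions above, so it lies outside the cross-section (5.04 mm from the nearest boundary).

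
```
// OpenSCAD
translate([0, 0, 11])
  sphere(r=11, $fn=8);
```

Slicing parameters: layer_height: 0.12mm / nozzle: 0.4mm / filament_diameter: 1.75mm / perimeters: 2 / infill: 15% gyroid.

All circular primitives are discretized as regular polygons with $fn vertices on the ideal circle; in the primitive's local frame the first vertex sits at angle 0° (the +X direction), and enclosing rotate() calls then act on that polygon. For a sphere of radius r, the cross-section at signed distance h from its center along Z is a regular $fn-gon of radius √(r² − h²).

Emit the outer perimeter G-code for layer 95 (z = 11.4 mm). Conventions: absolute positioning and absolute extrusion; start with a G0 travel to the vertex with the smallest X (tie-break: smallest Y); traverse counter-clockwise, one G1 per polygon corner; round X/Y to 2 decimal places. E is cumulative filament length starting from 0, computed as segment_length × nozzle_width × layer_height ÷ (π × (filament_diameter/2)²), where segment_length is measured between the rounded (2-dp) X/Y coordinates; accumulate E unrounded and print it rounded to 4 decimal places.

At z = 11.4 mm: the sphere: section is a regular 8-gon, circumradius = √(r²−h²) = √(11²−0.4²) = 10.993. The outline is a single polygon with 8 vertices. Extrusion per mm of travel: 0.4 × 0.12 / (π × 0.875²) = 0.019956. Accumulating E over each segment gives final E = 1.3428.

G0 X-10.99 Y0.00 Z11.40
G1 X-7.77 Y-7.77 E0.1678
G1 X0.00 Y-10.99 E0.3357
G1 X7.77 Y-7.77 E0.5035
G1 X10.99 Y0.00 E0.6714
G1 X7.77 Y7.77 E0.8392
G1 X0.00 Y10.99 E1.0071
G1 X-7.77 Y7.77 E1.1749
G1 X-10.99 Y0.00 E1.3428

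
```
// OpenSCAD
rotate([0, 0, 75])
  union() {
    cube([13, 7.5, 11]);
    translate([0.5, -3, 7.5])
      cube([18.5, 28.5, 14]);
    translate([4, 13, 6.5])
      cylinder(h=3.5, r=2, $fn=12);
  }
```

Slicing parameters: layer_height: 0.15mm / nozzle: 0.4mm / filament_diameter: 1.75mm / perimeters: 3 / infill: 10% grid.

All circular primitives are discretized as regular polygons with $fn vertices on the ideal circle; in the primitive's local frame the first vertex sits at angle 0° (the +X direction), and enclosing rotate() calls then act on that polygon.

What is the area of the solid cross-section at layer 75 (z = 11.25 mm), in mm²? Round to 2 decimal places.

527.25 mm²

At z = 11.25 mm: the cube does not reach this height (z outside [0, 11]); the cube at (0.5, -3) (footprint 18.5×28.5) is included at this height (area 527.25 mm²); the cylinder at (4, 13) is absent (z outside [6.5, 10]); Merging all regions: only the 18.5×28.5 cube at (0.5, -3) is present, so the union is just that shape — area = 527.25 mm²; (whole slice rotated 75° about Z — lengths, areas and connectivity unchanged). Overall, the cross-section is a single solid region. Net area = 527.25 mm².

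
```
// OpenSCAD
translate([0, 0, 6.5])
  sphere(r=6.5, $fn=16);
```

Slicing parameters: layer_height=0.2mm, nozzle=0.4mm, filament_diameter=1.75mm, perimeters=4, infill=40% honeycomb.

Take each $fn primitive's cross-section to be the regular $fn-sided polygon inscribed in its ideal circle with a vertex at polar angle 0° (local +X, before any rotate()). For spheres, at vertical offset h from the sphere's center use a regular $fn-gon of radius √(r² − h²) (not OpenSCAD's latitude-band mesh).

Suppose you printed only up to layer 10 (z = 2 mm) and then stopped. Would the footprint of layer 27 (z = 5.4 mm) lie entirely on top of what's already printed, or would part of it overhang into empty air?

part overhangs

Compare the two slices. At z = 2: the r=6.5 sphere contributes a regular 16-gon of circumradius √(6.5²−4.5²) = 4.690 (area = (16/2)·4.690²·sin(360°/16) = 67.35 mm²). At z = 5.4: the sphere: section is a regular 16-gon, circumradius = √(r²−h²) = √(6.5²−1.1²) = 6.406 (area = (16/2)·6.406²·sin(360°/16) = 125.64 mm²). Checking containment: at z = 5.4 the cross-section extends beyond the z = 2 cross-section by about 58.29 mm².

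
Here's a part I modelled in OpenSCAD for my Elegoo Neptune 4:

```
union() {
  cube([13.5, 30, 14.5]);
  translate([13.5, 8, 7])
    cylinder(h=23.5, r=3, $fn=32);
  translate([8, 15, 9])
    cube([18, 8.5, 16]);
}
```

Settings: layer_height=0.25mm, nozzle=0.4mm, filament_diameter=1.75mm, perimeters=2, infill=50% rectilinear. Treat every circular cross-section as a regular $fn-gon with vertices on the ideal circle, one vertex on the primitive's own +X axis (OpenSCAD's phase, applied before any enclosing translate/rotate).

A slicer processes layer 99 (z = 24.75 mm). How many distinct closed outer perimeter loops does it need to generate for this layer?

2

At z = 24.75 mm: the cube is absent (z outside [0, 14.5]); the r=3 cylinder at (13.5, 8) gives a regular 32-gon of circumradius 3 (constant along its height); the cube at (8, 15) is present — its section is the full 18×8.5 rectangle; Merging all regions: the 2 present regions are separate (no shared area or edge), so areas and boundary lengths simply add and each stays a separate island — 2 connected regions. The result has 2 disconnected regions.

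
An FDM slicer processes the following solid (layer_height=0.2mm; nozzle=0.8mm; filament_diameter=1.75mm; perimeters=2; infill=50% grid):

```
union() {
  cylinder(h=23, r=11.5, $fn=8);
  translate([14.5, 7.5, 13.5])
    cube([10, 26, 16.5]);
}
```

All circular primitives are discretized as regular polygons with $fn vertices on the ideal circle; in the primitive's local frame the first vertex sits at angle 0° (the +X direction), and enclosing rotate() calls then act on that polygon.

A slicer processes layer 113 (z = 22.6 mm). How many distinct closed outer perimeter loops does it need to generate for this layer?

At z = 22.6 mm: the r=11.5 cylinder contributes a regular 8-gon of circumradius 11.5; the 10×26 cube at (14.5, 7.5) contributes its full rectangle; Combining (union): the 2 present regions are separate (no shared area or edge), so areas and boundary lengths simply add and each stays a separate island — 2 connected regions. The result has 2 disconnected regions.

2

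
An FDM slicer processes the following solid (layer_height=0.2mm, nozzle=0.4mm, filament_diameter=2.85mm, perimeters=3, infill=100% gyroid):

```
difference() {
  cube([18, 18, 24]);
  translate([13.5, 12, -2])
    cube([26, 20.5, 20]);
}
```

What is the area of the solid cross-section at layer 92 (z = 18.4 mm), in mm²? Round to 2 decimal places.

324.00 mm²

At z = 18.4 mm: the cube (footprint 18×18) is included at this height (area 324.00 mm²); the cube at (13.5, 12) does not reach this height (z outside [-2, 18]); After the difference (first − rest): none of the subtracted shapes is present at this height, so the 18×18 cube is unchanged — area = 324.00 mm². Overall, the cross-section is a single solid region. Net area = 324.00 mm².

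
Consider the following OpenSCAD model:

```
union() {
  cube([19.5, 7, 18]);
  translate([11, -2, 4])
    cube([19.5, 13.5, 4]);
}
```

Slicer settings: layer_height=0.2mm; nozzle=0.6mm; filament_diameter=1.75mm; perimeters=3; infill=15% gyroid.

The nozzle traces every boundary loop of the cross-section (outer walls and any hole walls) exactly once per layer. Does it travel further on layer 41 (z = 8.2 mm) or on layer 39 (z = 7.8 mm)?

Layer 41 (z = 8.2): the cube is present — its section is the full 19.5×7 rectangle (perimeter 53.00 mm); the cube at (11, -2) does not reach this height (z outside [4, 8]); Combining (union): only the 19.5×7 cube is present, so the union is just that shape — boundary = 53.00 mm. So its perimeter = 53.00 mm. Layer 39 (z = 7.8): the cube is present — its section is the full 19.5×7 rectangle (perimeter 53.00 mm); the 19.5×13.5 cube at (11, -2) contributes its full rectangle (perimeter 66.00 mm); Taking the union: the regions partially overlap (shared area 59.50 mm²), so the edge portions inside another operand are dropped and the merged outline is re-measured after clipping — boundary = 88.00 mm. So its perimeter = 88.00 mm. Layer 39 is larger (88.00 vs 53.00 mm).

layer 39 (z = 7.8 mm)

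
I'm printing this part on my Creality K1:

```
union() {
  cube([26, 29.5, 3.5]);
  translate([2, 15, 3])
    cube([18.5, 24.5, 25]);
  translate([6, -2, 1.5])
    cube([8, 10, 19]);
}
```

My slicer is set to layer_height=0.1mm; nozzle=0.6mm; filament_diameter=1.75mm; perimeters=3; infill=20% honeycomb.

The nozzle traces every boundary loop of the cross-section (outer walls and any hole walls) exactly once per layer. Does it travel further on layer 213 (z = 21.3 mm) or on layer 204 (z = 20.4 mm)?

layer 204 (z = 20.4 mm)

Layer 213 (z = 21.3): the cube is not intersected at this z (z outside [0, 3.5]); the cube at (2, 15) (footprint 18.5×24.5) is included at this height (perimeter 86.00 mm); the cube at (6, -2) does not reach this height (z outside [1.5, 20.5]); Merging all regions: only the 18.5×24.5 cube at (2, 15) is present, so the union is just that shape — boundary = 86.00 mm. So its perimeter = 86.00 mm. Layer 204 (z = 20.4): the cube does not reach this height (z outside [0, 3.5]); the 18.5×24.5 cube at (2, 15) contributes its full rectangle (perimeter 86.00 mm); the cube at (6, -2) is present — its section is the full 8×10 rectangle (perimeter 36.00 mm); Taking the union: the 2 present regions are separate (no shared area or edge), so areas and boundary lengths simply add and each stays a separate island — boundary = 122.00 mm. So its perimeter = 122.00 mm. Layer 204 is larger (122.00 vs 86.00 mm).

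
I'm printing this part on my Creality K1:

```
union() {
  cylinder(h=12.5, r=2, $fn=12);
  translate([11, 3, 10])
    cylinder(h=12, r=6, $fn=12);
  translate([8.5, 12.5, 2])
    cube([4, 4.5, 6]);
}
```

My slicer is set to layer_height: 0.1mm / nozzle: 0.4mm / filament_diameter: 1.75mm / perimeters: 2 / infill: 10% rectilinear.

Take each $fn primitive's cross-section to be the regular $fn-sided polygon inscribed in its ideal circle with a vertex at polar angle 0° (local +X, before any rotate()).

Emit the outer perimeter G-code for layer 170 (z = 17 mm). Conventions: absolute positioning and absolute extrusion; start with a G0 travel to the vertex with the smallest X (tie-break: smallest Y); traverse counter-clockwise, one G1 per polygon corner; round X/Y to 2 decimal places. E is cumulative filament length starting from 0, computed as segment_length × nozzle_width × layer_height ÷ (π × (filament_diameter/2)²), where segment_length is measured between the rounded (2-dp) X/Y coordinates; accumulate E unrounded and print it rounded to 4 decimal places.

At z = 17 mm: the cylinder does not reach this height (z outside [0, 12.5]); the r=6 cylinder at (11, 3) gives a regular 12-gon of circumradius 6 (constant along its height); the cube at (8.5, 12.5) is absent (z outside [2, 8]); Merging all regions: only the r=6 cylinder at (11, 3) is present, so the union is just that shape — 1 connected region. The outline is a single polygon with 12 vertices. Extrusion per mm of travel: 0.4 × 0.1 / (π × 0.875²) = 0.016630. Accumulating E over each segment gives final E = 0.6200.

G0 X5.00 Y3.00 Z17.00
G1 X5.80 Y0.00 E0.0516
G1 X8.00 Y-2.20 E0.1034
G1 X11.00 Y-3.00 E0.1550
G1 X14.00 Y-2.20 E0.2066
G1 X16.20 Y0.00 E0.2584
G1 X17.00 Y3.00 E0.3100
G1 X16.20 Y6.00 E0.3616
G1 X14.00 Y8.20 E0.4134
G1 X11.00 Y9.00 E0.4650
G1 X8.00 Y8.20 E0.5167
G1 X5.80 Y6.00 E0.5684
G1 X5.00 Y3.00 E0.6200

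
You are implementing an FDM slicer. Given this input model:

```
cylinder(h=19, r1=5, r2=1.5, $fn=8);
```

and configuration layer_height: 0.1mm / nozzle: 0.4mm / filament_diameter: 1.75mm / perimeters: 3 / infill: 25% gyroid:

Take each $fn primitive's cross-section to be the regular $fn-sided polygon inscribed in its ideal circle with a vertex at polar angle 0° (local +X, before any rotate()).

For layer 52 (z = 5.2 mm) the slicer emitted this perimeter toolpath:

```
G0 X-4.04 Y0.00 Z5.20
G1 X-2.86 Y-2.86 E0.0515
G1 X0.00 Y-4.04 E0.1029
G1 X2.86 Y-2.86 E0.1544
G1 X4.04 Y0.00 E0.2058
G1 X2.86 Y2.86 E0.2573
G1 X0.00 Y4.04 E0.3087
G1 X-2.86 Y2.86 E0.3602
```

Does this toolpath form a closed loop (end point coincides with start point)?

no

Start point (G0): (-4.04, 0.00). End point (last G1): the path does not return to the start — open.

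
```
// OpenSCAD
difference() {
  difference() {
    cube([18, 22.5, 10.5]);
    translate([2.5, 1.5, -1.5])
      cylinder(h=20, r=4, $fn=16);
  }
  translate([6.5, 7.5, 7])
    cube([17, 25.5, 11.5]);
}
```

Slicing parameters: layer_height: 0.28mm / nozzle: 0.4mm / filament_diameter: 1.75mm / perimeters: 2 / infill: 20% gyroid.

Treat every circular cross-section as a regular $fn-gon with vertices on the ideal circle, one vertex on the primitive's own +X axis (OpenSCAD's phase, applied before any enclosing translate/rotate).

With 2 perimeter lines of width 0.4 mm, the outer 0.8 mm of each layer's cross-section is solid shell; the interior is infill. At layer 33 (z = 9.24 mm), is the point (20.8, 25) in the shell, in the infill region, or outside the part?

outside

At z = 9.24 mm: the cube is present — its section is the full 18×22.5 rectangle; the cylinder at (2.5, 1.5): section is a regular 16-gon, circumradius r=4; After the difference (first − rest): starting from the 18×22.5 cube, the r=4 cylinder at (2.5, 1.5) partially overlaps it — only the 30.93 mm² overlap (of its 48.98 mm²) is removed, clipping the outline — 1 connected region; the cube at (6.5, 7.5) (footprint 17×25.5) is included at this height; After the difference (first − rest): starting from that combined region, the 17×25.5 cube at (6.5, 7.5) partially overlaps it — only the 172.50 mm² overlap (of its 433.50 mm²) is removed, clipping the outline — 1 connected region. Overall, the cross-section is a single solid region. The nearest boundary edge runs (6.50, 22.50)→(6.50, 7.50); distance from the point to it = 14.52 mm. The point is not inside any of the regions above, so it lies outside the cross-section (14.52 mm from the nearest boundary).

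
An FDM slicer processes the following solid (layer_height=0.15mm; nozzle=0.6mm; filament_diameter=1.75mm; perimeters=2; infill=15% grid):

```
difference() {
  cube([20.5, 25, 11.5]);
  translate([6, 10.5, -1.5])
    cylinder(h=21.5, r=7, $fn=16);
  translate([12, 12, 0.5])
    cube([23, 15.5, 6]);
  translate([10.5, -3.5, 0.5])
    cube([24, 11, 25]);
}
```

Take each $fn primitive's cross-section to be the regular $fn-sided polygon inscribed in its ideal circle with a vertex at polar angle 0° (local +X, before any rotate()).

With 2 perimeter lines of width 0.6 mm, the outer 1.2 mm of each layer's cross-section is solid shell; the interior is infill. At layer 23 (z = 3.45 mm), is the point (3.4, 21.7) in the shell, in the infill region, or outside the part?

At z = 3.45 mm: the 20.5×25 cube contributes its full rectangle; the cylinder at (6, 10.5): section is a regular 16-gon, circumradius r=7; the cube at (12, 12) is present — its section is the full 23×15.5 rectangle; the cube at (10.5, -3.5) is present — its section is the full 24×11 rectangle; After the difference (first − rest): starting from the 20.5×25 cube, the r=7 cylinder at (6, 10.5) partially overlaps it — only the 145.76 mm² overlap (of its 150.01 mm²) is removed, clipping the outline; the 23×15.5 cube at (12, 12) partially overlaps it — only the 109.65 mm² overlap (of its 356.50 mm²) is removed, clipping the outline; the 24×11 cube at (10.5, -3.5) partially overlaps it — only the 72.79 mm² overlap (of its 264.00 mm²) is removed, clipping the outline — 3 connected regions. Overall, the cross-section has 3 separate islands. The nearest boundary edge runs (0.00, 25.00)→(12.00, 25.00); distance from the point to it = 3.30 mm. (Shell/infill is judged within the island containing the point — the largest one.) The point is inside the cross-section and 3.30 mm from the nearest boundary — more than the 1.2 mm shell width (2 × 0.6), so it's in the infill interior.

infill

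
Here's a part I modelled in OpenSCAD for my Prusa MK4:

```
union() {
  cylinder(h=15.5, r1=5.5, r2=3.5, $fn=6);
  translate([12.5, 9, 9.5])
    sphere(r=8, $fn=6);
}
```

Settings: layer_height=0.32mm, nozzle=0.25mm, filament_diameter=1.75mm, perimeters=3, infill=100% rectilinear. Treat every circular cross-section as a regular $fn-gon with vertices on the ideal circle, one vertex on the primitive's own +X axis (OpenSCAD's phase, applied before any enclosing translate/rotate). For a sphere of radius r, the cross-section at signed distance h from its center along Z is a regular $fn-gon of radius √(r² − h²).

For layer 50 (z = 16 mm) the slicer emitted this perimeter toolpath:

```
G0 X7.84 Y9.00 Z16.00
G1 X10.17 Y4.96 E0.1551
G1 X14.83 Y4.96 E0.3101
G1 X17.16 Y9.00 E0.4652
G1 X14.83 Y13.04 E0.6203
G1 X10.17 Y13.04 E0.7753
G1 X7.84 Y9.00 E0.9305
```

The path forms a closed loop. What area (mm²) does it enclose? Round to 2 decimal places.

Apply the shoelace formula to the sequence of (X, Y) vertices; enclosed area = 56.48 mm².

56.48 mm²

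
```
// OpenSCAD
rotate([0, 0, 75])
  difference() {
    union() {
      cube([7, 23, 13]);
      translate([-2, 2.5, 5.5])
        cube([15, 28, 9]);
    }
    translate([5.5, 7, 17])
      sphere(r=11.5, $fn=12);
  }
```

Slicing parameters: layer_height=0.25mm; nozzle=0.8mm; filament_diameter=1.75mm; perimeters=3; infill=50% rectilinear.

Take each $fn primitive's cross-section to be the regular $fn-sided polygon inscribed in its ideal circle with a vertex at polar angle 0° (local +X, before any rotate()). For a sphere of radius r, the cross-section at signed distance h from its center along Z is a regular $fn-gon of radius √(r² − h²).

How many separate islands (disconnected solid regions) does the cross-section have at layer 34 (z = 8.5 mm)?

4

At z = 8.5 mm: the 7×23 cube contributes its full rectangle; the cube at (-2, 2.5) (footprint 15×28) is included at this height; Merging all regions: the regions partially overlap (shared area 143.50 mm²), so overlapping operands fuse into one piece — 1 connected region; the sphere at (5.5, 7): section is a regular 12-gon, circumradius = √(r²−h²) = √(11.5²−8.5²) = 7.746; Taking the first minus the rest: starting from that combined region, the r=11.5 sphere at (5.5, 7) partially overlaps it — only the 169.09 mm² overlap (of its 180.00 mm²) is removed, clipping the outline — 4 connected regions; (whole slice rotated 75° about Z — lengths, areas and connectivity unchanged). Overall, the cross-section has 4 separate islands. Island count = 4.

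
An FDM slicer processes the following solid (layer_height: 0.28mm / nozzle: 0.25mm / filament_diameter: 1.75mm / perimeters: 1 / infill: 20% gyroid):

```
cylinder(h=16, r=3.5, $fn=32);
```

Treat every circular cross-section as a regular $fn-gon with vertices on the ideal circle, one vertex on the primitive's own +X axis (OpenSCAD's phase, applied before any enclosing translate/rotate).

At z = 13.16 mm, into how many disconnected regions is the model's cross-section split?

At z = 13.16 mm: the r=3.5 cylinder contributes a regular 32-gon of circumradius 3.5. The result has 1 disconnected region.

1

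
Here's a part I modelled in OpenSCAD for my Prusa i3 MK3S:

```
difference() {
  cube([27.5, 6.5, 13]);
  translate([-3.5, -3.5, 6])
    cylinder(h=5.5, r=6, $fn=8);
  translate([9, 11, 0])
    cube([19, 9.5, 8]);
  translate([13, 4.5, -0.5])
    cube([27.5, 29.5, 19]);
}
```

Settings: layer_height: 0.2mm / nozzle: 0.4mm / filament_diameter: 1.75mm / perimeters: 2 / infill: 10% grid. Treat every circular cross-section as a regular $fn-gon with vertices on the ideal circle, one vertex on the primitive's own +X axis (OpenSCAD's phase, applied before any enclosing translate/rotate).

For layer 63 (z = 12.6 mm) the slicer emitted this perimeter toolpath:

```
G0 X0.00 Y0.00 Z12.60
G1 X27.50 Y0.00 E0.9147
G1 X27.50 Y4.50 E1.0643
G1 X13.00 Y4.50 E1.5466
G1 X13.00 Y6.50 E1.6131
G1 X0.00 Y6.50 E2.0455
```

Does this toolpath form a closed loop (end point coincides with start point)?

Start point (G0): (0.00, 0.00). End point (last G1): the path does not return to the start — open.

no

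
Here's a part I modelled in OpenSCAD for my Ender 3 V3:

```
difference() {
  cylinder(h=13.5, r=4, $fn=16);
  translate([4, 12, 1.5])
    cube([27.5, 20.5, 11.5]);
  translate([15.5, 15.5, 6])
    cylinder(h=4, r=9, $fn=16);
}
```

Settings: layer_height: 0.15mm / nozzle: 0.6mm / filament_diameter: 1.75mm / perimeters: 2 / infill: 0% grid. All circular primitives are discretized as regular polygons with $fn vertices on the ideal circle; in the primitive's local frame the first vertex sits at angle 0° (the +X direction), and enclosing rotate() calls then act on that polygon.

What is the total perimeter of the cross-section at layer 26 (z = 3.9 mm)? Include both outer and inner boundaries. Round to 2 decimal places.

At z = 3.9 mm: the r=4 cylinder contributes a regular 16-gon of circumradius 4 (perimeter = 2·16·4.000·sin(180°/16) = 24.97 mm); the cube at (4, 12) (footprint 27.5×20.5) is included at this height (perimeter 96.00 mm); the cylinder at (15.5, 15.5) is not intersected at this z (z outside [6, 10]); Subtracting the remaining from the first: starting from the r=4 cylinder, the 27.5×20.5 cube at (4, 12) misses the remaining region (no effect) — boundary = 24.97 mm. Overall, the cross-section is a single solid region. Total boundary length (outer) = 24.97 mm.

24.97 mm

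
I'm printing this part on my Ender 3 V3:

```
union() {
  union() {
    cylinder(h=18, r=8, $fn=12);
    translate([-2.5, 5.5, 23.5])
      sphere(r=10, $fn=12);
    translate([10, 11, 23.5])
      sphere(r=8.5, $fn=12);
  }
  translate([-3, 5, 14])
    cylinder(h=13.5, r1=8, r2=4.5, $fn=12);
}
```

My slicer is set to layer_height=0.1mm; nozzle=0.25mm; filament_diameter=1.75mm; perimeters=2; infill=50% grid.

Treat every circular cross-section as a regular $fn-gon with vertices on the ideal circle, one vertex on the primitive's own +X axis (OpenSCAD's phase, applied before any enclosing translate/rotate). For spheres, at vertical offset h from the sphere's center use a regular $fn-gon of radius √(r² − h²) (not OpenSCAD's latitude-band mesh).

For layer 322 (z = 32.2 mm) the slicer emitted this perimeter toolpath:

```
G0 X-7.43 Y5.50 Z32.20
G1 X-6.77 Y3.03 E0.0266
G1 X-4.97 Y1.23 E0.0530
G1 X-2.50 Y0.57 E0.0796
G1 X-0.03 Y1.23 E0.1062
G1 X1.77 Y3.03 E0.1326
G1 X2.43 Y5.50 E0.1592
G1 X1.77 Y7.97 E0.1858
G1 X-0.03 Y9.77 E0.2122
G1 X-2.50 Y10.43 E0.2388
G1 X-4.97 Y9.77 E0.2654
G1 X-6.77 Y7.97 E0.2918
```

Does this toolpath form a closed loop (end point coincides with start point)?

Start point (G0): (-7.43, 5.50). End point (last G1): the path does not return to the start — open.

no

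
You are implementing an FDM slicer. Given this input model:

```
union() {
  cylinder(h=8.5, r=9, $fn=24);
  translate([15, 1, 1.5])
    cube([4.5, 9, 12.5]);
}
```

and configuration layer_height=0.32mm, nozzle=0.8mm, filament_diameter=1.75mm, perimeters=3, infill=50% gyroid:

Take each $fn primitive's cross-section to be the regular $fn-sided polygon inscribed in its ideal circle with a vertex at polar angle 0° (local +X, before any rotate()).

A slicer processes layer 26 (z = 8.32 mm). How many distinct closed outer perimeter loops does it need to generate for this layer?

At z = 8.32 mm: the r=9 cylinder gives a regular 24-gon of circumradius 9 (constant along its height); the cube at (15, 1) (footprint 4.5×9) is included at this height; Taking the union: the 2 present regions are separate (no shared area or edge), so areas and boundary lengths simply add and each stays a separate island — 2 connected regions. The result has 2 disconnected regions.

2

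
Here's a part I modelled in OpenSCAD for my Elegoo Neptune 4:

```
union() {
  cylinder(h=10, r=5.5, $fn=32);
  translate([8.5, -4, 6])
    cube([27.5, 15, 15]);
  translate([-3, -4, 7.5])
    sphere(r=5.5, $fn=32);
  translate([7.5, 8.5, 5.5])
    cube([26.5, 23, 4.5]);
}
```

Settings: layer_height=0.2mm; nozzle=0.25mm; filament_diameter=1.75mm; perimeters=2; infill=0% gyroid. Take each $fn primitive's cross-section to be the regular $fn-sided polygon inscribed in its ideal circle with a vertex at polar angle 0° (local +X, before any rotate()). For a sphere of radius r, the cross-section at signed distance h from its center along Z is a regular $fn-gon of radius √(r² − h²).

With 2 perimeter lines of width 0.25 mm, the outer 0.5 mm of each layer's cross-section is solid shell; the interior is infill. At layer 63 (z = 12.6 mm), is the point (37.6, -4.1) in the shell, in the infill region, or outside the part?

outside

At z = 12.6 mm: the cylinder does not reach this height (z outside [0, 10]); the cube at (8.5, -4) is present — its section is the full 27.5×15 rectangle; the r=5.5 sphere at (-3, -4) contributes a regular 32-gon of circumradius √(5.5²−5.1²) = 2.059; the cube at (7.5, 8.5) is absent (z outside [5.5, 10]); Merging all regions: the 2 present regions are separate (no shared area or edge), so areas and boundary lengths simply add and each stays a separate island — 2 connected regions. Overall, the cross-section has 2 separate islands. The nearest boundary edge runs (36.00, 11.00)→(36.00, -4.00); distance from the point to it = 1.60 mm. The point is not inside any of the regions above, so it lies outside the cross-section (1.60 mm from the nearest boundary).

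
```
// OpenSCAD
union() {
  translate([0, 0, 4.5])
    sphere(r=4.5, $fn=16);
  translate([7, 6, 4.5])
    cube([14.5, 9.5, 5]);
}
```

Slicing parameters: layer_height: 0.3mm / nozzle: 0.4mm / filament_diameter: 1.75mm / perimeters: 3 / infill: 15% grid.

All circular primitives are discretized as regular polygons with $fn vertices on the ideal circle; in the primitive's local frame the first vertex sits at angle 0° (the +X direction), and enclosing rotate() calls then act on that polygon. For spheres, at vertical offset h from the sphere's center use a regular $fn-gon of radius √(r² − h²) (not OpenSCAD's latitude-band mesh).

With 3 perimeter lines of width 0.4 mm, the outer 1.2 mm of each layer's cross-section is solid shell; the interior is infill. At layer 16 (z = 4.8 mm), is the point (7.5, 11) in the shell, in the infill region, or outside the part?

At z = 4.8 mm: the r=4.5 sphere slices to a regular 16-gon of circumradius 4.490 (√(r²−h²) with h=0.3 from center); the 14.5×9.5 cube at (7, 6) contributes its full rectangle; Taking the union: the 2 present regions are separate (no shared area or edge), so areas and boundary lengths simply add and each stays a separate island — 2 connected regions. Overall, the cross-section has 2 separate islands. The nearest boundary edge runs (7.00, 6.00)→(7.00, 15.50); distance from the point to it = 0.50 mm. (Shell/infill is judged within the island containing the point — the largest one.) The point is inside the cross-section, 0.50 mm from the nearest boundary — within the 1.2 mm shell band (3 × 0.4).

shell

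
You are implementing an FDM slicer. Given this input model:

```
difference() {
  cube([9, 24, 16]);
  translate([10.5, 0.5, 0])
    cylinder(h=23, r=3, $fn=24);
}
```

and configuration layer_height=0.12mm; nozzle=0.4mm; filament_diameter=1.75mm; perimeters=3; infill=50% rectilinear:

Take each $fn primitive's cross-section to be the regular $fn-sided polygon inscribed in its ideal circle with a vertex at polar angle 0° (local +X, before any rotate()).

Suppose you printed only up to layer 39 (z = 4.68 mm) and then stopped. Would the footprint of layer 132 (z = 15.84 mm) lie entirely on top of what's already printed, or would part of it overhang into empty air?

Compare the two slices. At z = 4.68: the 9×24 cube contributes its full rectangle (area 216.00 mm²); the r=3 cylinder at (10.5, 0.5) gives a regular 24-gon of circumradius 3 (constant along its height) (area = (24/2)·3.000²·sin(360°/24) = 27.95 mm²); Subtracting the remaining from the first: starting from the 9×24 cube (216.00 mm²), the r=3 cylinder at (10.5, 0.5) partially overlaps it — only the 3.44 mm² overlap (of its 27.95 mm²) is removed, clipping the outline — area = 212.56 mm². At z = 15.84: the 9×24 cube contributes its full rectangle (area 216.00 mm²); the r=3 cylinder at (10.5, 0.5) gives a regular 24-gon of circumradius 3 (constant along its height) (area = (24/2)·3.000²·sin(360°/24) = 27.95 mm²); Taking the first minus the rest: starting from the 9×24 cube (216.00 mm²), the r=3 cylinder at (10.5, 0.5) partially overlaps it — only the 3.44 mm² overlap (of its 27.95 mm²) is removed, clipping the outline — area = 212.56 mm². Checking containment: the cross-section at z = 15.84 is a subset of the cross-section at z = 4.68.

entirely on top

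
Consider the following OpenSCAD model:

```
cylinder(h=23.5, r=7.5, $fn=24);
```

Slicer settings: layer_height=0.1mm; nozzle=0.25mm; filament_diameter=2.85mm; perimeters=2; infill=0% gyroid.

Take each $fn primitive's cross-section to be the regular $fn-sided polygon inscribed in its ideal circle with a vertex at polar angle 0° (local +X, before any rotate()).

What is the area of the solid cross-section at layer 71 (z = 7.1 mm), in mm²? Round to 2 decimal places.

At z = 7.1 mm: the r=7.5 cylinder gives a regular 24-gon of circumradius 7.5 (constant along its height) (area = (24/2)·7.500²·sin(360°/24) = 174.70 mm²). Overall, the cross-section is a single solid region. Net area = 174.70 mm².

174.70 mm²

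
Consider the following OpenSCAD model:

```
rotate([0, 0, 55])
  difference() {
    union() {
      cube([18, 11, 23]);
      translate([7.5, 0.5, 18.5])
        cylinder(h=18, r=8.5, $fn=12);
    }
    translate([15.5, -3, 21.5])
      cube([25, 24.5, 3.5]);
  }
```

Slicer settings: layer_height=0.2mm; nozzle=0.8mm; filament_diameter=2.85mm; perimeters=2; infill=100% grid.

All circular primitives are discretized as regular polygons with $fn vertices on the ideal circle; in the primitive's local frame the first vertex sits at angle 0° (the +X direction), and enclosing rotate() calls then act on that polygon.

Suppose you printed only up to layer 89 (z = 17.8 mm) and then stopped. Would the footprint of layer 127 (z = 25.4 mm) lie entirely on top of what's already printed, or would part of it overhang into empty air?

Compare the two slices. At z = 17.8: the 18×11 cube contributes its full rectangle (area 198.00 mm²); the cylinder at (7.5, 0.5) is absent (z outside [18.5, 36.5]); Combining (union): only the 18×11 cube is present, so the union is just that shape — area = 198.00 mm²; the cube at (15.5, -3) does not reach this height (z outside [21.5, 25]); After the difference (first − rest): none of the subtracted shapes is present at this height, so the result so far is unchanged — area = 198.00 mm²; (rotated 55° about Z; rotation is an isometry so areas/perimeters/island counts are preserved). At z = 25.4: the cube does not reach this height (z outside [0, 23]); the cylinder at (7.5, 0.5): section is a regular 12-gon, circumradius r=8.5 (area = (12/2)·8.500²·sin(360°/12) = 216.75 mm²); Taking the union: only the r=8.5 cylinder at (7.5, 0.5) is present, so the union is just that shape — area = 216.75 mm²; the cube at (15.5, -3) is absent (z outside [21.5, 25]); After the difference (first − rest): none of the subtracted shapes is present at this height, so that combined region is unchanged — area = 216.75 mm²; (whole slice rotated 55° about Z — lengths, areas and connectivity unchanged). Checking containment: at z = 25.4 the cross-section extends beyond the z = 17.8 cross-section by about 102.27 mm².

part overhangs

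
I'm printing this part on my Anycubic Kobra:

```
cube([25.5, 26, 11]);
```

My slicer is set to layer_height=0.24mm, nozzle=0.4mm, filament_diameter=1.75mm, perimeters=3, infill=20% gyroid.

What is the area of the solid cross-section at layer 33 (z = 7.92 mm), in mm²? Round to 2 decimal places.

At z = 7.92 mm: the cube is present — its section is the full 25.5×26 rectangle (area 663.00 mm²). Overall, the cross-section is a single solid region. Net area = 663.00 mm².

663.00 mm²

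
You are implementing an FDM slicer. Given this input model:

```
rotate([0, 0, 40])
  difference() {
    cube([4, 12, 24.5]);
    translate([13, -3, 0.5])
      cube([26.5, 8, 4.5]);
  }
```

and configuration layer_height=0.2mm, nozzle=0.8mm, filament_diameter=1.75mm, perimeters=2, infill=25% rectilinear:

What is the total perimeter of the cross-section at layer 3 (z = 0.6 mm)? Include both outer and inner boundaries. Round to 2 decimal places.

32.00 mm

At z = 0.6 mm: the 4×12 cube contributes its full rectangle (perimeter 32.00 mm); the 26.5×8 cube at (13, -3) contributes its full rectangle (perimeter 69.00 mm); Taking the first minus the rest: starting from the 4×12 cube, the 26.5×8 cube at (13, -3) misses the remaining region (no effect) — boundary = 32.00 mm; (rotated 40° about Z; rotation is an isometry so areas/perimeters/island counts are preserved). Overall, the cross-section is a single solid region. Total boundary length (outer) = 32.00 mm.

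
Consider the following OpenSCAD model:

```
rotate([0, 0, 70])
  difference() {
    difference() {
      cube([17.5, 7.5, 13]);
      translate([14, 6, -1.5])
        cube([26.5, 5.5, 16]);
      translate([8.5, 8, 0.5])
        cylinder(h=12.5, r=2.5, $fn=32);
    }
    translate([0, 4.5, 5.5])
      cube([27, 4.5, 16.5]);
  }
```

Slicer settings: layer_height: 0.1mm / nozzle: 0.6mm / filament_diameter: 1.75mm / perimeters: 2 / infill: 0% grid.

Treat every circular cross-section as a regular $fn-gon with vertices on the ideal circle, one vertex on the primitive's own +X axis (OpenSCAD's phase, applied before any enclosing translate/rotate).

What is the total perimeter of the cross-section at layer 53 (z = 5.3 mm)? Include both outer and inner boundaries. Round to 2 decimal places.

51.94 mm

At z = 5.3 mm: the cube (footprint 17.5×7.5) is included at this height (perimeter 50.00 mm); the 26.5×5.5 cube at (14, 6) contributes its full rectangle (perimeter 64.00 mm); the r=2.5 cylinder at (8.5, 8) contributes a regular 32-gon of circumradius 2.5 (perimeter = 2·32·2.500·sin(180°/32) = 15.68 mm); Taking the first minus the rest: starting from the 17.5×7.5 cube, the 26.5×5.5 cube at (14, 6) partially overlaps it — only the 5.25 mm² overlap (of its 145.75 mm²) is removed, clipping the outline; the r=2.5 cylinder at (8.5, 8) partially overlaps it — only the 7.28 mm² overlap (of its 19.51 mm²) is removed, clipping the outline — boundary = 51.94 mm; the cube at (0, 4.5) does not reach this height (z outside [5.5, 22]); Taking the first minus the rest: none of the subtracted shapes is present at this height, so that combined region is unchanged — boundary = 51.94 mm; (whole slice rotated 70° about Z — lengths, areas and connectivity unchanged). Overall, the cross-section is a single solid region. Total boundary length (outer) = 51.94 mm.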